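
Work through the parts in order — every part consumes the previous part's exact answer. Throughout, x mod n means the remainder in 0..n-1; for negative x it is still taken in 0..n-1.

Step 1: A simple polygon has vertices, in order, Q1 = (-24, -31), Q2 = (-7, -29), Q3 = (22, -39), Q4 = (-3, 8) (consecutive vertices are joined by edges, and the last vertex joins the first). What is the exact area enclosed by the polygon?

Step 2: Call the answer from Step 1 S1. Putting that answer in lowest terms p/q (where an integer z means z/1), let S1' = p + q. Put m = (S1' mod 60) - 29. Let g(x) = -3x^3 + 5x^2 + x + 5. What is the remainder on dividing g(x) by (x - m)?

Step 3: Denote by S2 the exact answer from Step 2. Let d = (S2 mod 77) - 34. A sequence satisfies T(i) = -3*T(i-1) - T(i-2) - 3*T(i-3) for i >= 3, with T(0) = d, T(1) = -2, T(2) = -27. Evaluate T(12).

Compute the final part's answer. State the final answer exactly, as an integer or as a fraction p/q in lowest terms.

-2604078

Step 1: cross terms: (-24*-29 - -7*-31)=479, (-7*-39 - 22*-29)=911, (22*8 - -3*-39)=59, (-3*-31 - -24*8)=285; twice the area = |1734| = 1734; area = 867; answer 867
Step 2: S1 = 867; threaded value p + q = 868; m = -1; remainder = value at the root: -3*(-1)^3 + 5*(-1)^2 + 1*(-1)^1 + 5 = (3) + (5) + (-1) + (5) = 12; answer 12
Step 3: S2 = 12; d = -22; T(3) = -3*(-27) - 1*(-2) - 3*(-22) = 149; iterating: T(3)=149, T(4)=-414, T(5)=1174, T(6)=-3555, T(7)=10733, T(8)=-32166, T(9)=96430, T(10)=-289323, T(11)=868037, T(12)=-2604078; answer -2604078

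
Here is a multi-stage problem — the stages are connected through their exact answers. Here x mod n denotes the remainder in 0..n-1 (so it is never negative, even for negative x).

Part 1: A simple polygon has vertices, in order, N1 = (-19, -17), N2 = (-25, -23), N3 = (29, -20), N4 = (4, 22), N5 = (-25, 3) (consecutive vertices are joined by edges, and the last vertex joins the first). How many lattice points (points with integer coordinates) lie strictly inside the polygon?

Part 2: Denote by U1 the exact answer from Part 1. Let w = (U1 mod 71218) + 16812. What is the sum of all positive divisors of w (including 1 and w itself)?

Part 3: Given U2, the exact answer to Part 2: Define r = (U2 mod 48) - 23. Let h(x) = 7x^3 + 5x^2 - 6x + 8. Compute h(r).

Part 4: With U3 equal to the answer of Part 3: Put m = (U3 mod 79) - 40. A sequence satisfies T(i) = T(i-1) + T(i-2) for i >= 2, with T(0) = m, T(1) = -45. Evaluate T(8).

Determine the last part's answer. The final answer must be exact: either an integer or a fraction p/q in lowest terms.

Part 1: cross terms: (-19*-23 - -25*-17)=12, (-25*-20 - 29*-23)=1167, (29*22 - 4*-20)=718, (4*3 - -25*22)=562, (-25*-17 - -19*3)=482; twice the area = |2941| = 2941; area = 2941/2; boundary points = 6 + 3 + 1 + 1 + 2 = 13; strictly interior points = area - boundary/2 + 1 = 1465; answer 1465
Part 2: U1 = 1465; w = 18277; 18277 = 7^2 * 373; sigma = (1 + 7 + 49) * (1 + 373) = 57 * 374 = 21318; answer 21318
Part 3: U2 = 21318; r = -17; 7*(-17)^3 + 5*(-17)^2 - 6*(-17)^1 + 8 = (-34391) + (1445) + (102) + (8) = -32836; answer -32836
Part 4: U3 = -32836; m = -12; T(2) = 1*(-45) + 1*(-12) = -57; iterating: T(2)=-57, T(3)=-102, T(4)=-159, T(5)=-261, T(6)=-420, T(7)=-681, T(8)=-1101; answer -1101

-1101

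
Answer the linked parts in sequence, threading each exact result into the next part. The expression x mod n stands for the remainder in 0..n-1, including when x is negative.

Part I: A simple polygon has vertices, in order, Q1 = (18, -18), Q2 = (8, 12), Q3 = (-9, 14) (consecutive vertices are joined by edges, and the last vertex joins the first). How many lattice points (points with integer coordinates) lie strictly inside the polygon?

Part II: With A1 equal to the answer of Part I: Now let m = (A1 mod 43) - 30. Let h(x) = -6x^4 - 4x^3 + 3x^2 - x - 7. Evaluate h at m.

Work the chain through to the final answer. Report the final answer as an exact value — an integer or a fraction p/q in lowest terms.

Part I: cross terms: (18*12 - 8*-18)=360, (8*14 - -9*12)=220, (-9*-18 - 18*14)=-90; twice the area = |490| = 490; area = 245; boundary points = 10 + 1 + 1 = 12; strictly interior points = area - boundary/2 + 1 = 240; answer 240
Part II: A1 = 240; m = -5; -6*(-5)^4 - 4*(-5)^3 + 3*(-5)^2 - 1*(-5)^1 - 7 = (-3750) + (500) + (75) + (5) + (-7) = -3177; answer -3177

-3177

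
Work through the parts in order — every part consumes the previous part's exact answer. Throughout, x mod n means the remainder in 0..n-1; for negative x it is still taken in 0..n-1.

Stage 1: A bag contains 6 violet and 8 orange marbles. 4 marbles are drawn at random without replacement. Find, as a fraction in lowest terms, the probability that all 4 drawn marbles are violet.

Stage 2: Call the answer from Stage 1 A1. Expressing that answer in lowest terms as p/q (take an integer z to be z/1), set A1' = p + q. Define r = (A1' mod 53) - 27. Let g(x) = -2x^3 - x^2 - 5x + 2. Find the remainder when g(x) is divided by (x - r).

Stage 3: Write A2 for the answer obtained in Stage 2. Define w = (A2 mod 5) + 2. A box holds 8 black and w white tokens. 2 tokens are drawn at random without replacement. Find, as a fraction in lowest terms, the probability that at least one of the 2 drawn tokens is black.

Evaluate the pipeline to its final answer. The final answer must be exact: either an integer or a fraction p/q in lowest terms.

Stage 1: total draws C(14,4) = 1001; favorable C(6,4) = 15; P = 15/1001; answer 15/1001
Stage 2: A1 = 15/1001; threaded value p + q = 1016; r = -18; remainder = value at the root: -2*(-18)^3 - 1*(-18)^2 - 5*(-18)^1 + 2 = (11664) + (-324) + (90) + (2) = 11432; answer 11432
Stage 3: A2 = 11432; w = 4; total draws C(12,2) = 66; complement C(4,2) = 6; favorable 66 - 6 = 60; P = 10/11; answer 10/11

10/11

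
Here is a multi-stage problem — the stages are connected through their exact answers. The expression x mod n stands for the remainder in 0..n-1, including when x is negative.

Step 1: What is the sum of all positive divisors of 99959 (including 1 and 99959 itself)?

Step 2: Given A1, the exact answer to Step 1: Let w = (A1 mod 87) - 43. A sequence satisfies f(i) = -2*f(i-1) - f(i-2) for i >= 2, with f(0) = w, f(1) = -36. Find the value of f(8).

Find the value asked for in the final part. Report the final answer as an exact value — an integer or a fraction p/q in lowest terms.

190

Step 1: 99959 = 19 * 5261; sigma = (1 + 19) * (1 + 5261) = 20 * 5262 = 105240; answer 105240
Step 2: A1 = 105240; w = 14; f(2) = -2*(-36) - 1*(14) = 58; iterating: f(2)=58, f(3)=-80, f(4)=102, f(5)=-124, f(6)=146, f(7)=-168, f(8)=190; answer 190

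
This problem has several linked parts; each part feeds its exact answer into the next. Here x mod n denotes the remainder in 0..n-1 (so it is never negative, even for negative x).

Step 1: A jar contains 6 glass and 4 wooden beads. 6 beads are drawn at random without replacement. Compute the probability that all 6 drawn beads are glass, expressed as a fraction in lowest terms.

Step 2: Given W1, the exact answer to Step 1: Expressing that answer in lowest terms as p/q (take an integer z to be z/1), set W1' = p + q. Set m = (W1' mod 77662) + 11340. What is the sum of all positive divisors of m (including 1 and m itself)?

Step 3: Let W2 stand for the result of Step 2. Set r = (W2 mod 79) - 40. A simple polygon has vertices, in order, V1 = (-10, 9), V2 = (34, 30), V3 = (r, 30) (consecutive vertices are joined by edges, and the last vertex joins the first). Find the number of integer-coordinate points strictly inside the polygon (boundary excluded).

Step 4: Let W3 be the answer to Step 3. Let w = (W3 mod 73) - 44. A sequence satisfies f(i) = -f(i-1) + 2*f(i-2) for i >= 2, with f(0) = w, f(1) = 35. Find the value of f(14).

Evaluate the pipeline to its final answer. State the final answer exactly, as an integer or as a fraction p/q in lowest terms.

Step 1: total draws C(10,6) = 210; favorable C(6,6) = 1; P = 1/210; answer 1/210
Step 2: W1 = 1/210; threaded value p + q = 211; m = 11551; 11551 is prime, so its only divisors are 1 and 11551; sigma = 1 + 11551 = 11552; answer 11552
Step 3: W2 = 11552; r = -22; cross terms: (-10*30 - 34*9)=-606, (34*30 - -22*30)=1680, (-22*9 - -10*30)=102; twice the area = |1176| = 1176; area = 588; boundary points = 1 + 56 + 3 = 60; strictly interior points = area - boundary/2 + 1 = 559; answer 559
Step 4: W3 = 559; w = 4; f(2) = -1*(35) + 2*(4) = -27; iterating: f(2)=-27, f(3)=97, f(4)=-151, f(5)=345, f(6)=-647, f(7)=1337, f(8)=-2631, f(9)=5305, f(10)=-10567, f(11)=21177, f(12)=-42311, f(13)=84665, f(14)=-169287; answer -169287

-169287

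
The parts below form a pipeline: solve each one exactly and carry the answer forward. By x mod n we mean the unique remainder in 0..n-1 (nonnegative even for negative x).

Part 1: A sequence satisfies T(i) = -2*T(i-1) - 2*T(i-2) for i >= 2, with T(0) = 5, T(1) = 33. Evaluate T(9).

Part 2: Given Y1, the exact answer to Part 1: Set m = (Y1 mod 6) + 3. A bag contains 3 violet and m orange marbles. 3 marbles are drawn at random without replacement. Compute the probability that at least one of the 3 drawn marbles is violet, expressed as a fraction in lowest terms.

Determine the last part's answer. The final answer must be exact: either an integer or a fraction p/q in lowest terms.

19/20

Part 1: T(2) = -2*(33) - 2*(5) = -76; iterating: T(2)=-76, T(3)=86, T(4)=-20, T(5)=-132, T(6)=304, T(7)=-344, T(8)=80, T(9)=528; answer 528
Part 2: Y1 = 528; m = 3; total draws C(6,3) = 20; complement C(3,3) = 1; favorable 20 - 1 = 19; P = 19/20; answer 19/20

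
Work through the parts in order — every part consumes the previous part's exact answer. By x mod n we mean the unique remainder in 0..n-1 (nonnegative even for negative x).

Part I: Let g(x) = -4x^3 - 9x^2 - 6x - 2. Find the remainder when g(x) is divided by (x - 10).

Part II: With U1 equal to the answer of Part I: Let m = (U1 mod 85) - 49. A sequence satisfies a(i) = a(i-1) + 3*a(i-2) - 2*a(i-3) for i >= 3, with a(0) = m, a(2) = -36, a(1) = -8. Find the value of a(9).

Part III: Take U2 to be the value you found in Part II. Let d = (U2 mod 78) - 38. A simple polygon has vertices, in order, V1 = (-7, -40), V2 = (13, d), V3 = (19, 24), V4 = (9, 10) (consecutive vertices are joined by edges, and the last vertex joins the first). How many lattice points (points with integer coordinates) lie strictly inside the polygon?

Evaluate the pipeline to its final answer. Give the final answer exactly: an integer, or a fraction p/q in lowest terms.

Part I: remainder = value at the root: -4*(10)^3 - 9*(10)^2 - 6*(10)^1 - 2 = (-4000) + (-900) + (-60) + (-2) = -4962; answer -4962
Part II: U1 = -4962; m = 4; a(3) = 1*(-36) + 3*(-8) - 2*(4) = -68; iterating: a(3)=-68, a(4)=-160, a(5)=-292, a(6)=-636, a(7)=-1192, a(8)=-2516, a(9)=-4820; answer -4820
Part III: U2 = -4820; d = -22; cross terms: (-7*-22 - 13*-40)=674, (13*24 - 19*-22)=730, (19*10 - 9*24)=-26, (9*-40 - -7*10)=-290; twice the area = |1088| = 1088; area = 544; boundary points = 2 + 2 + 2 + 2 = 8; strictly interior points = area - boundary/2 + 1 = 541; answer 541

541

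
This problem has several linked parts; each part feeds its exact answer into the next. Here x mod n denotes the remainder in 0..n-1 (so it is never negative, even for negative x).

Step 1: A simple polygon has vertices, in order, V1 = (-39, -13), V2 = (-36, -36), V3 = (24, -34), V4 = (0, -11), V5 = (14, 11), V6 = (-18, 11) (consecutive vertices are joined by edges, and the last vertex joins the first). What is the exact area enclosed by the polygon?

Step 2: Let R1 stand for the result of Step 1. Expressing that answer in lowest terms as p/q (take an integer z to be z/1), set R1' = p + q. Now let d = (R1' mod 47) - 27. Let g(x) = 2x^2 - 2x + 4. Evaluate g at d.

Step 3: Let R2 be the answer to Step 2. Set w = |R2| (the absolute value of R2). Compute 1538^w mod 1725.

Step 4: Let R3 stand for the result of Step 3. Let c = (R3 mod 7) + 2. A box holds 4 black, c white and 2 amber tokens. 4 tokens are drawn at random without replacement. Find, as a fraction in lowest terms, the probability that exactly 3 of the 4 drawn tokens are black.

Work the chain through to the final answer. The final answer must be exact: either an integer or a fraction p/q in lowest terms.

Step 1: cross terms: (-39*-36 - -36*-13)=936, (-36*-34 - 24*-36)=2088, (24*-11 - 0*-34)=-264, (0*11 - 14*-11)=154, (14*11 - -18*11)=352, (-18*-13 - -39*11)=663; twice the area = |3929| = 3929; area = 3929/2; answer 3929/2
Step 2: R1 = 3929/2; threaded value p + q = 3931; d = 3; 2*(3)^2 - 2*(3)^1 + 4 = (18) + (-6) + (4) = 16; answer 16
Step 3: R2 = 16; w = 16; squarings mod 1725: 1538^1=1538, 1538^2=469, 1538^4=886, 1538^8=121, 1538^16=841; 1538^16 = 1538^16 = 841 (mod 1725); answer 841
Step 4: R3 = 841; c = 3; total draws C(9,4) = 126; favorable C(4,3)*C(5,1) = 20; P = 10/63; answer 10/63

10/63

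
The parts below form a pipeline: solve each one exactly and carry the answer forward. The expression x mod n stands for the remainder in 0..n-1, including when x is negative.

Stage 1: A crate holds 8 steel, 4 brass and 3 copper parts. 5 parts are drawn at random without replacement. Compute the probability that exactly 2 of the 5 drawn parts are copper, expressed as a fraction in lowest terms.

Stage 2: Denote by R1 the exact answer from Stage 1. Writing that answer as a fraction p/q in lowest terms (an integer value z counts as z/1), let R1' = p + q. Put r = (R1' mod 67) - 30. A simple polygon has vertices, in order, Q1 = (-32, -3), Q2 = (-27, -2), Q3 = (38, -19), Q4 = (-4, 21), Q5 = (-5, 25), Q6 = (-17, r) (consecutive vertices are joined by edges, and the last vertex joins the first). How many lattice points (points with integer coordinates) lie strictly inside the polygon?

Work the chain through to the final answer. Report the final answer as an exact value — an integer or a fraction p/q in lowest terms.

1074

Stage 1: total draws C(15,5) = 3003; favorable C(3,2)*C(12,3) = 660; P = 20/91; answer 20/91
Stage 2: R1 = 20/91; threaded value p + q = 111; r = 14; cross terms: (-32*-2 - -27*-3)=-17, (-27*-19 - 38*-2)=589, (38*21 - -4*-19)=722, (-4*25 - -5*21)=5, (-5*14 - -17*25)=355, (-17*-3 - -32*14)=499; twice the area = |2153| = 2153; area = 2153/2; boundary points = 1 + 1 + 2 + 1 + 1 + 1 = 7; strictly interior points = area - boundary/2 + 1 = 1074; answer 1074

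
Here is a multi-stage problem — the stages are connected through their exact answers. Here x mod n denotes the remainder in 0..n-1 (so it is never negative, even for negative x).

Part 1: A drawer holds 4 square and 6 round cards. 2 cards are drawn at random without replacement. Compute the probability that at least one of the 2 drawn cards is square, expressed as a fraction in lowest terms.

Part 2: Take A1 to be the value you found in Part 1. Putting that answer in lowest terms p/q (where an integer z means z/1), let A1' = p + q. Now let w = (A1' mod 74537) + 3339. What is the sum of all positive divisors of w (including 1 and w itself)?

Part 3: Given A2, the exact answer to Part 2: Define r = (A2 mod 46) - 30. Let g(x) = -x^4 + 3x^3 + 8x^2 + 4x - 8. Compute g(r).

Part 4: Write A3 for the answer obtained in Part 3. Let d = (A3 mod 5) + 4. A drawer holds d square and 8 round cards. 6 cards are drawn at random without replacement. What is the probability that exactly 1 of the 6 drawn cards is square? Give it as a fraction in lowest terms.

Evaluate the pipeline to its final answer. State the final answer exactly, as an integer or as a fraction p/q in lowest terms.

Part 1: total draws C(10,2) = 45; complement C(6,2) = 15; favorable 45 - 15 = 30; P = 2/3; answer 2/3
Part 2: A1 = 2/3; threaded value p + q = 5; w = 3344; 3344 = 2^4 * 11 * 19; sigma = (1 + 2 + 4 + 8 + 16) * (1 + 11) * (1 + 19) = 31 * 12 * 20 = 7440; answer 7440
Part 3: A2 = 7440; r = 4; -1*(4)^4 + 3*(4)^3 + 8*(4)^2 + 4*(4)^1 - 8 = (-256) + (192) + (128) + (16) + (-8) = 72; answer 72
Part 4: A3 = 72; d = 6; total draws C(14,6) = 3003; favorable C(6,1)*C(8,5) = 336; P = 16/143; answer 16/143

16/143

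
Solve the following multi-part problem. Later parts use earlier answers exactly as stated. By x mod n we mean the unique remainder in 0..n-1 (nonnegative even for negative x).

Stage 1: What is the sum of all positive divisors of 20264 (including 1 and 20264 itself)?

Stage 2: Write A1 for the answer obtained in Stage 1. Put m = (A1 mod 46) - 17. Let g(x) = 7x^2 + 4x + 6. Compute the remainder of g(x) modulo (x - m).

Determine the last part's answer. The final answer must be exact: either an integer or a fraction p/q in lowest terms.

81

Stage 1: 20264 = 2^3 * 17 * 149; sigma = (1 + 2 + 4 + 8) * (1 + 17) * (1 + 149) = 15 * 18 * 150 = 40500; answer 40500
Stage 2: A1 = 40500; m = 3; remainder = value at the root: 7*(3)^2 + 4*(3)^1 + 6 = (63) + (12) + (6) = 81; answer 81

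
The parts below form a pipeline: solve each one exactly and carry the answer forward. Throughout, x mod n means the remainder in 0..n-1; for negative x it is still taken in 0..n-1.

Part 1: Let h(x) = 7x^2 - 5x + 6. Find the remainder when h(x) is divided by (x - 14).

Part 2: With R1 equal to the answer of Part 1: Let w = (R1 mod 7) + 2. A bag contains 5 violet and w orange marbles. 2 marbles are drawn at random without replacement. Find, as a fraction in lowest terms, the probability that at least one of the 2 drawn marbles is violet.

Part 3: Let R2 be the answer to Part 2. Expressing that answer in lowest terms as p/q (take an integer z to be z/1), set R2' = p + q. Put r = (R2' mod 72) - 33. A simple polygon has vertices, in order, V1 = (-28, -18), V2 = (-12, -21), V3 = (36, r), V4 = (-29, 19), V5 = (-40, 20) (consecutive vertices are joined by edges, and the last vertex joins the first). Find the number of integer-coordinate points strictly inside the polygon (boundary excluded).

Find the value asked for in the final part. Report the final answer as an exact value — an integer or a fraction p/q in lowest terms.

Part 1: remainder = value at the root: 7*(14)^2 - 5*(14)^1 + 6 = (1372) + (-70) + (6) = 1308; answer 1308
Part 2: R1 = 1308; w = 8; total draws C(13,2) = 78; complement C(8,2) = 28; favorable 78 - 28 = 50; P = 25/39; answer 25/39
Part 3: R2 = 25/39; threaded value p + q = 64; r = 31; cross terms: (-28*-21 - -12*-18)=372, (-12*31 - 36*-21)=384, (36*19 - -29*31)=1583, (-29*20 - -40*19)=180, (-40*-18 - -28*20)=1280; twice the area = |3799| = 3799; area = 3799/2; boundary points = 1 + 4 + 1 + 1 + 2 = 9; strictly interior points = area - boundary/2 + 1 = 1896; answer 1896

1896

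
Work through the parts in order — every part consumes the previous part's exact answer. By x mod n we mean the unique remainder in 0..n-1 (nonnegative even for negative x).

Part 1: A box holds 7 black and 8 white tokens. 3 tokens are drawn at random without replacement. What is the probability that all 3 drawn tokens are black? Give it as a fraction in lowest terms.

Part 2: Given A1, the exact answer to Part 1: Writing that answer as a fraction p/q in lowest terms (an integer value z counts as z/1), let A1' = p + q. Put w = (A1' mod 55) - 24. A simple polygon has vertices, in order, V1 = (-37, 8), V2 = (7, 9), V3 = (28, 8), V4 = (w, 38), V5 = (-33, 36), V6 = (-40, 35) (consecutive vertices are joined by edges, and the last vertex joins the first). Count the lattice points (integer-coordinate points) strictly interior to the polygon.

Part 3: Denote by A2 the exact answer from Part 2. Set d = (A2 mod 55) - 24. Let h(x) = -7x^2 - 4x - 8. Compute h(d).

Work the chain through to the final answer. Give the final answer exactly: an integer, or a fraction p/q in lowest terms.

Part 1: total draws C(15,3) = 455; favorable C(7,3) = 35; P = 1/13; answer 1/13
Part 2: A1 = 1/13; threaded value p + q = 14; w = -10; cross terms: (-37*9 - 7*8)=-389, (7*8 - 28*9)=-196, (28*38 - -10*8)=1144, (-10*36 - -33*38)=894, (-33*35 - -40*36)=285, (-40*8 - -37*35)=975; twice the area = |2713| = 2713; area = 2713/2; boundary points = 1 + 1 + 2 + 1 + 1 + 3 = 9; strictly interior points = area - boundary/2 + 1 = 1353; answer 1353
Part 3: A2 = 1353; d = 9; -7*(9)^2 - 4*(9)^1 - 8 = (-567) + (-36) + (-8) = -611; answer -611

-611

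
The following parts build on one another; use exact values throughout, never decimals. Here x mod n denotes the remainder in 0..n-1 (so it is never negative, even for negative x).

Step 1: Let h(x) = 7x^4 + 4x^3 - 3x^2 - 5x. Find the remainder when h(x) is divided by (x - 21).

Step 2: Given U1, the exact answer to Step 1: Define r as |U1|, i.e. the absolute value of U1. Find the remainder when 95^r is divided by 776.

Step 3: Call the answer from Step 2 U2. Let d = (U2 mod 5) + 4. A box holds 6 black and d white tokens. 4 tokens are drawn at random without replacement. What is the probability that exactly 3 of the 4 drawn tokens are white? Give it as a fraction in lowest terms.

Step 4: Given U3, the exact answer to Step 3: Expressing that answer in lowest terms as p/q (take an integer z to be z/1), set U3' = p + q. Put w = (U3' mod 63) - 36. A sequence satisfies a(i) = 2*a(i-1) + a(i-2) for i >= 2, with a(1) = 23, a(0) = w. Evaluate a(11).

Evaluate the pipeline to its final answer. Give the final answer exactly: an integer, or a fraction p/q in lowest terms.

51191

Step 1: remainder = value at the root: 7*(21)^4 + 4*(21)^3 - 3*(21)^2 - 5*(21)^1 = (1361367) + (37044) + (-1323) + (-105) = 1396983; answer 1396983
Step 2: U1 = 1396983; r = 1396983; squarings mod 776: 95^1=95, 95^2=489, 95^4=113, 95^8=353, 95^16=449, 95^32=617, 95^64=449, 95^128=617, 95^256=449, 95^512=617, 95^1024=449, 95^2048=617, 95^4096=449, 95^8192=617, 95^16384=449, 95^32768=617, 95^65536=449, 95^131072=617, 95^262144=449, 95^524288=617, 95^1048576=449; 95^1396983 = 95^1 * 95^2 * 95^4 * 95^16 * 95^32 * 95^64 * 95^128 * 95^4096 * 95^16384 * 95^65536 * 95^262144 * 95^1048576 = 79 (mod 776); answer 79
Step 3: U2 = 79; d = 8; total draws C(14,4) = 1001; favorable C(8,3)*C(6,1) = 336; P = 48/143; answer 48/143
Step 4: U3 = 48/143; threaded value p + q = 191; w = -34; a(2) = 2*(23) + 1*(-34) = 12; iterating: a(2)=12, a(3)=47, a(4)=106, a(5)=259, a(6)=624, a(7)=1507, a(8)=3638, a(9)=8783, a(10)=21204, a(11)=51191; answer 51191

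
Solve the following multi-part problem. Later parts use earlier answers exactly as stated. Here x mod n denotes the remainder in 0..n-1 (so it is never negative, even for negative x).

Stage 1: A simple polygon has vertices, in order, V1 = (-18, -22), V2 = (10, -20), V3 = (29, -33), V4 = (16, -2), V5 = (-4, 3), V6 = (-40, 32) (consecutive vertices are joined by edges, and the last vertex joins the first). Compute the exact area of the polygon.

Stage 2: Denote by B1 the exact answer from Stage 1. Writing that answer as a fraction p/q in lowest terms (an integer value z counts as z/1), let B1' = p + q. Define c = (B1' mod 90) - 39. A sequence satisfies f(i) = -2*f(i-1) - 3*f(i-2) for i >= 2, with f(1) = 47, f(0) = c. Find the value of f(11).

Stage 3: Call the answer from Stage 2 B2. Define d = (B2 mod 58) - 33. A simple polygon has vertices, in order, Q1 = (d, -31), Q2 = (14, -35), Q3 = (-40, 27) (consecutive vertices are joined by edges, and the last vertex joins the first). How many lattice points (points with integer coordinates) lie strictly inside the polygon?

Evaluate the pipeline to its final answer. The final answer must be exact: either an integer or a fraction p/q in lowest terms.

1253

Stage 1: cross terms: (-18*-20 - 10*-22)=580, (10*-33 - 29*-20)=250, (29*-2 - 16*-33)=470, (16*3 - -4*-2)=40, (-4*32 - -40*3)=-8, (-40*-22 - -18*32)=1456; twice the area = |2788| = 2788; area = 1394; answer 1394
Stage 2: B1 = 1394; threaded value p + q = 1395; c = 6; f(2) = -2*(47) - 3*(6) = -112; iterating: f(2)=-112, f(3)=83, f(4)=170, f(5)=-589, f(6)=668, f(7)=431, f(8)=-2866, f(9)=4439, f(10)=-280, f(11)=-12757; answer -12757
Stage 3: B2 = -12757; d = -30; cross terms: (-30*-35 - 14*-31)=1484, (14*27 - -40*-35)=-1022, (-40*-31 - -30*27)=2050; twice the area = |2512| = 2512; area = 1256; boundary points = 4 + 2 + 2 = 8; strictly interior points = area - boundary/2 + 1 = 1253; answer 1253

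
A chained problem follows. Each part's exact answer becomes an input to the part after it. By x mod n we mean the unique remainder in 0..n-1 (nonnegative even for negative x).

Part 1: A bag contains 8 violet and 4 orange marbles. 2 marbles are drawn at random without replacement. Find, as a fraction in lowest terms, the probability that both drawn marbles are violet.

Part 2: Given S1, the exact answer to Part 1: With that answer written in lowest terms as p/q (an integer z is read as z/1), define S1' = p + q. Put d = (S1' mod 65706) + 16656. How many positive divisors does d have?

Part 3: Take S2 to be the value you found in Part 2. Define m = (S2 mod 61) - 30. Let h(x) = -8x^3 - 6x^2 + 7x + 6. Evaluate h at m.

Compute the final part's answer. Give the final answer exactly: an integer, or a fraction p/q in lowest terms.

170722

Part 1: total draws C(12,2) = 66; favorable C(8,2) = 28; P = 14/33; answer 14/33
Part 2: S1 = 14/33; threaded value p + q = 47; d = 16703; 16703 is prime, so its only divisors are 1 and 16703; count = 2; answer 2
Part 3: S2 = 2; m = -28; -8*(-28)^3 - 6*(-28)^2 + 7*(-28)^1 + 6 = (175616) + (-4704) + (-196) + (6) = 170722; answer 170722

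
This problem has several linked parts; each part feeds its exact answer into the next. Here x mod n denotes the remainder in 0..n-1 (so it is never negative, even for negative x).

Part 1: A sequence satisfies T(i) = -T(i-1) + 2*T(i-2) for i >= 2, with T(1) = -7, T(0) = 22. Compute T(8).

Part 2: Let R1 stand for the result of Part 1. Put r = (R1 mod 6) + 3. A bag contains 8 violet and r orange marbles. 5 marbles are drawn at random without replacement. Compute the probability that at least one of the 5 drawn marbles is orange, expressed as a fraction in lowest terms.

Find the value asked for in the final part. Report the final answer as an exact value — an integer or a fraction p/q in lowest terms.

139/143

Part 1: T(2) = -1*(-7) + 2*(22) = 51; iterating: T(2)=51, T(3)=-65, T(4)=167, T(5)=-297, T(6)=631, T(7)=-1225, T(8)=2487; answer 2487
Part 2: R1 = 2487; r = 6; total draws C(14,5) = 2002; complement C(8,5) = 56; favorable 2002 - 56 = 1946; P = 139/143; answer 139/143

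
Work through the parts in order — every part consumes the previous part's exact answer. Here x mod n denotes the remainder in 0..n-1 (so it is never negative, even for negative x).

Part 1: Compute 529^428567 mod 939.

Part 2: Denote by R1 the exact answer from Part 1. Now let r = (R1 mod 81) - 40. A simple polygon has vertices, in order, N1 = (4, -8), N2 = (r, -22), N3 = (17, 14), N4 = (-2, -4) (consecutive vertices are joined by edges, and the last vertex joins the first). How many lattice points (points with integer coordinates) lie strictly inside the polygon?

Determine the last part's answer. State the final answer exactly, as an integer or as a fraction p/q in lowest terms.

533

Part 1: squarings mod 939: 529^1=529, 529^2=19, 529^4=361, 529^8=739, 529^16=562, 529^32=340, 529^64=103, 529^128=280, 529^256=463, 529^512=277, 529^1024=670, 529^2048=58, 529^4096=547, 529^8192=607, 529^16384=361, 529^32768=739, 529^65536=562, 529^131072=340, 529^262144=103; 529^428567 = 529^1 * 529^2 * 529^4 * 529^16 * 529^512 * 529^2048 * 529^32768 * 529^131072 * 529^262144 = 319 (mod 939); answer 319
Part 2: R1 = 319; r = 36; cross terms: (4*-22 - 36*-8)=200, (36*14 - 17*-22)=878, (17*-4 - -2*14)=-40, (-2*-8 - 4*-4)=32; twice the area = |1070| = 1070; area = 535; boundary points = 2 + 1 + 1 + 2 = 6; strictly interior points = area - boundary/2 + 1 = 533; answer 533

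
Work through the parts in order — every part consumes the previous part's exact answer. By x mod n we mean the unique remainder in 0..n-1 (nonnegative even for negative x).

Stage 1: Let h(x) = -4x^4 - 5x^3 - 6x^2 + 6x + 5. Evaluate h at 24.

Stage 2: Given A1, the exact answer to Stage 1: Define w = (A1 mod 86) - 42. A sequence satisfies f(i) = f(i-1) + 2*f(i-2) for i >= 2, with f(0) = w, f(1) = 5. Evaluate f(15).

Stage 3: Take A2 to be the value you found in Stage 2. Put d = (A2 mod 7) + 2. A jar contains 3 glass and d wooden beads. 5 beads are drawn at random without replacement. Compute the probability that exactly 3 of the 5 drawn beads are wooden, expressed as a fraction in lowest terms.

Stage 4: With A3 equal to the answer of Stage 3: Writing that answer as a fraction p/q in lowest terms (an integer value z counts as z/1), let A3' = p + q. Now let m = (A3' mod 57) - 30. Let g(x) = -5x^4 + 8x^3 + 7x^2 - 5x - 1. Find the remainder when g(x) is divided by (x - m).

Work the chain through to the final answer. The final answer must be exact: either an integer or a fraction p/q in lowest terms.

4

Stage 1: -4*(24)^4 - 5*(24)^3 - 6*(24)^2 + 6*(24)^1 + 5 = (-1327104) + (-69120) + (-3456) + (144) + (5) = -1399531; answer -1399531
Stage 2: A1 = -1399531; w = -9; f(2) = 1*(5) + 2*(-9) = -13; iterating: f(2)=-13, f(3)=-3, f(4)=-29, f(5)=-35, f(6)=-93, f(7)=-163, f(8)=-349, f(9)=-675, f(10)=-1373, f(11)=-2723, f(12)=-5469, f(13)=-10915, f(14)=-21853, f(15)=-43683; answer -43683
Stage 3: A2 = -43683; d = 6; total draws C(9,5) = 126; favorable C(6,3)*C(3,2) = 60; P = 10/21; answer 10/21
Stage 4: A3 = 10/21; threaded value p + q = 31; m = 1; remainder = value at the root: -5*(1)^4 + 8*(1)^3 + 7*(1)^2 - 5*(1)^1 - 1 = (-5) + (8) + (7) + (-5) + (-1) = 4; answer 4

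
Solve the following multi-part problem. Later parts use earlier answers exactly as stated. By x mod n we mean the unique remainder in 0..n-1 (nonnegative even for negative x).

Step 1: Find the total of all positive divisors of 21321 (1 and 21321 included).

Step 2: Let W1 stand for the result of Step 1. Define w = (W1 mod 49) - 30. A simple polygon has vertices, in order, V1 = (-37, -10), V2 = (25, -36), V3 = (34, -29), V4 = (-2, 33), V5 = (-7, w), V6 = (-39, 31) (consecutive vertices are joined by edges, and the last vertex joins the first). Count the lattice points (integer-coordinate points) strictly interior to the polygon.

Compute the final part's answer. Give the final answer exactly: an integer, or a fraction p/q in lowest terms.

1975

Step 1: 21321 = 3^2 * 23 * 103; sigma = (1 + 3 + 9) * (1 + 23) * (1 + 103) = 13 * 24 * 104 = 32448; answer 32448
Step 2: W1 = 32448; w = -20; cross terms: (-37*-36 - 25*-10)=1582, (25*-29 - 34*-36)=499, (34*33 - -2*-29)=1064, (-2*-20 - -7*33)=271, (-7*31 - -39*-20)=-997, (-39*-10 - -37*31)=1537; twice the area = |3956| = 3956; area = 1978; boundary points = 2 + 1 + 2 + 1 + 1 + 1 = 8; strictly interior points = area - boundary/2 + 1 = 1975; answer 1975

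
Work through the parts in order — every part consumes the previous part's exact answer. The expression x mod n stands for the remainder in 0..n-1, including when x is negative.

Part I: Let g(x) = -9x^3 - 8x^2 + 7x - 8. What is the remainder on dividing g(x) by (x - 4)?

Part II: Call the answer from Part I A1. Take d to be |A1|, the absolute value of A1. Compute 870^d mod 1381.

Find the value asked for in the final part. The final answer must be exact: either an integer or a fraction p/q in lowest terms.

937

Part I: remainder = value at the root: -9*(4)^3 - 8*(4)^2 + 7*(4)^1 - 8 = (-576) + (-128) + (28) + (-8) = -684; answer -684
Part II: A1 = -684; d = 684; squarings mod 1381: 870^1=870, 870^2=112, 870^4=115, 870^8=796, 870^16=1118, 870^32=119, 870^64=351, 870^128=292, 870^256=1023, 870^512=1112; 870^684 = 870^4 * 870^8 * 870^32 * 870^128 * 870^512 = 937 (mod 1381); answer 937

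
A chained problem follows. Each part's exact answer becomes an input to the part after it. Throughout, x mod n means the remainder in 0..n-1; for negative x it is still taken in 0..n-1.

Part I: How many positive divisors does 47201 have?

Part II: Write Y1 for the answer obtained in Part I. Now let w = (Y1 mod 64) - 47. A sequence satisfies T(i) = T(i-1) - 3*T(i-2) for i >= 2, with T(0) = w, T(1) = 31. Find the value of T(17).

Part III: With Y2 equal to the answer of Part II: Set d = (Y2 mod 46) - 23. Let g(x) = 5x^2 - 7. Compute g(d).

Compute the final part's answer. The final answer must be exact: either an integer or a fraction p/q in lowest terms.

Part I: 47201 = 7 * 11 * 613; number of divisors = (1+1) * (1+1) * (1+1) = 8; answer 8
Part II: Y1 = 8; w = -39; T(2) = 1*(31) - 3*(-39) = 148; iterating: T(2)=148, T(3)=55, T(4)=-389, T(5)=-554, T(6)=613, T(7)=2275, T(8)=436, T(9)=-6389, T(10)=-7697, T(11)=11470, T(12)=34561, T(13)=151, T(14)=-103532, T(15)=-103985, T(16)=206611, T(17)=518566; answer 518566
Part III: Y2 = 518566; d = -15; 5*(-15)^2 - 7 = (1125) + (-7) = 1118; answer 1118

1118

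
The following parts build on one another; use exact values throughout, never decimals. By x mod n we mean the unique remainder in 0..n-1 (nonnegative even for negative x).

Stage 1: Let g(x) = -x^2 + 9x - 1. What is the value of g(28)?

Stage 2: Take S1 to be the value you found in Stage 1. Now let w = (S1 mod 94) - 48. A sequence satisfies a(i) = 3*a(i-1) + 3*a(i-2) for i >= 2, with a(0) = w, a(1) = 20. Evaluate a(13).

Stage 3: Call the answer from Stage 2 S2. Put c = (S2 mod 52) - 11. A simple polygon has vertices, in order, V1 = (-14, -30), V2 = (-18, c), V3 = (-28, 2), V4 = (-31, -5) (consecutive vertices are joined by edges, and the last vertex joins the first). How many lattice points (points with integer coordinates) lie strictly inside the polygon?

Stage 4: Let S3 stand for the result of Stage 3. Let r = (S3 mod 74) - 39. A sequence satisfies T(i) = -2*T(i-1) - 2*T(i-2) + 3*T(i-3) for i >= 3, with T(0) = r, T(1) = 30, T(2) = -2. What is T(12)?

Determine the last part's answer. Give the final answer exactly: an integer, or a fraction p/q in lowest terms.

Stage 1: -1*(28)^2 + 9*(28)^1 - 1 = (-784) + (252) + (-1) = -533; answer -533
Stage 2: S1 = -533; w = -17; a(2) = 3*(20) + 3*(-17) = 9; iterating: a(2)=9, a(3)=87, a(4)=288, a(5)=1125, a(6)=4239, a(7)=16092, a(8)=60993, a(9)=231255, a(10)=876744, a(11)=3323997, a(12)=12602223, a(13)=47778660; answer 47778660
Stage 3: S2 = 47778660; c = 9; cross terms: (-14*9 - -18*-30)=-666, (-18*2 - -28*9)=216, (-28*-5 - -31*2)=202, (-31*-30 - -14*-5)=860; twice the area = |612| = 612; area = 306; boundary points = 1 + 1 + 1 + 1 = 4; strictly interior points = area - boundary/2 + 1 = 305; answer 305
Stage 4: S3 = 305; r = -30; T(3) = -2*(-2) - 2*(30) + 3*(-30) = -146; iterating: T(3)=-146, T(4)=386, T(5)=-486, T(6)=-238, T(7)=2606, T(8)=-6194, T(9)=6462, T(10)=7282, T(11)=-46070, T(12)=96962; answer 96962

96962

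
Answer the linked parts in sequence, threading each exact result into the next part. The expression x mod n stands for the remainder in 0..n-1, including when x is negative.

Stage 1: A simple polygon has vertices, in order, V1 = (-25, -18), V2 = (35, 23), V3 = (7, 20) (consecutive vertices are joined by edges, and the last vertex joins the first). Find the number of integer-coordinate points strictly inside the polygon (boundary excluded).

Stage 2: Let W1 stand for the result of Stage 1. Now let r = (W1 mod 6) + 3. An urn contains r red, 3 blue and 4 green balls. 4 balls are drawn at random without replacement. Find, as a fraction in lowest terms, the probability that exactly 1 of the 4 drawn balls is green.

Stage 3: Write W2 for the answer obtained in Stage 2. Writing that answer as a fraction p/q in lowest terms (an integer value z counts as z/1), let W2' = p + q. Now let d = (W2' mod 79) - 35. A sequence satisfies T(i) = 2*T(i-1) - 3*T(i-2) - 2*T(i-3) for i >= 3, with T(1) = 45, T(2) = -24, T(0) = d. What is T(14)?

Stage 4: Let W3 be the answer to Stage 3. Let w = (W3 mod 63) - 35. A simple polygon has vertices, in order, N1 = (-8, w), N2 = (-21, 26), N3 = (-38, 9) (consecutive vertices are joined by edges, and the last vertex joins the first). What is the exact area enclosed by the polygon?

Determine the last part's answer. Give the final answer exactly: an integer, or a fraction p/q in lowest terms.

799/2

Stage 1: cross terms: (-25*23 - 35*-18)=55, (35*20 - 7*23)=539, (7*-18 - -25*20)=374; twice the area = |968| = 968; area = 484; boundary points = 1 + 1 + 2 = 4; strictly interior points = area - boundary/2 + 1 = 483; answer 483
Stage 2: W1 = 483; r = 6; total draws C(13,4) = 715; favorable C(4,1)*C(9,3) = 336; P = 336/715; answer 336/715
Stage 3: W2 = 336/715; threaded value p + q = 1051; d = -11; T(3) = 2*(-24) - 3*(45) - 2*(-11) = -161; iterating: T(3)=-161, T(4)=-340, T(5)=-149, T(6)=1044, T(7)=3215, T(8)=3596, T(9)=-4541, T(10)=-26300, T(11)=-46169, T(12)=-4356, T(13)=182395, T(14)=470196; answer 470196
Stage 4: W3 = 470196; w = -8; cross terms: (-8*26 - -21*-8)=-376, (-21*9 - -38*26)=799, (-38*-8 - -8*9)=376; twice the area = |799| = 799; area = 799/2; answer 799/2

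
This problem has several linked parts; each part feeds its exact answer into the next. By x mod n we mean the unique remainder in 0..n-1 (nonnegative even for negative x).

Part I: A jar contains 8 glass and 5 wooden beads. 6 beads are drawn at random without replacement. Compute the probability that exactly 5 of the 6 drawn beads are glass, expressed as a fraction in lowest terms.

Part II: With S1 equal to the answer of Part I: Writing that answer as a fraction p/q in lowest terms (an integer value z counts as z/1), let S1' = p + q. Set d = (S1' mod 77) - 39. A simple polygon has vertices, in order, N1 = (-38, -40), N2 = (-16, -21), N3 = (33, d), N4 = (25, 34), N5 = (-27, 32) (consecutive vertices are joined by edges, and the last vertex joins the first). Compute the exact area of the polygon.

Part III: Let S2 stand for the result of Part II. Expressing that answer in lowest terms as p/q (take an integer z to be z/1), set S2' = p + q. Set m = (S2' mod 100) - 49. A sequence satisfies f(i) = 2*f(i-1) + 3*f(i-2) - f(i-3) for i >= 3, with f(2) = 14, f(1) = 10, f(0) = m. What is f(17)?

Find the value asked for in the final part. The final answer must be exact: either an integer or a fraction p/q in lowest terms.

Part I: total draws C(13,6) = 1716; favorable C(8,5)*C(5,1) = 280; P = 70/429; answer 70/429
Part II: S1 = 70/429; threaded value p + q = 499; d = -2; cross terms: (-38*-21 - -16*-40)=158, (-16*-2 - 33*-21)=725, (33*34 - 25*-2)=1172, (25*32 - -27*34)=1718, (-27*-40 - -38*32)=2296; twice the area = |6069| = 6069; area = 6069/2; answer 6069/2
Part III: S2 = 6069/2; threaded value p + q = 6071; m = 22; f(3) = 2*(14) + 3*(10) - 1*(22) = 36; iterating: f(3)=36, f(4)=104, f(5)=302, f(6)=880, f(7)=2562, f(8)=7462, f(9)=21730, f(10)=63284, f(11)=184296, f(12)=536714, f(13)=1563032, f(14)=4551910, f(15)=13256202, f(16)=38605102, f(17)=112426900; answer 112426900

112426900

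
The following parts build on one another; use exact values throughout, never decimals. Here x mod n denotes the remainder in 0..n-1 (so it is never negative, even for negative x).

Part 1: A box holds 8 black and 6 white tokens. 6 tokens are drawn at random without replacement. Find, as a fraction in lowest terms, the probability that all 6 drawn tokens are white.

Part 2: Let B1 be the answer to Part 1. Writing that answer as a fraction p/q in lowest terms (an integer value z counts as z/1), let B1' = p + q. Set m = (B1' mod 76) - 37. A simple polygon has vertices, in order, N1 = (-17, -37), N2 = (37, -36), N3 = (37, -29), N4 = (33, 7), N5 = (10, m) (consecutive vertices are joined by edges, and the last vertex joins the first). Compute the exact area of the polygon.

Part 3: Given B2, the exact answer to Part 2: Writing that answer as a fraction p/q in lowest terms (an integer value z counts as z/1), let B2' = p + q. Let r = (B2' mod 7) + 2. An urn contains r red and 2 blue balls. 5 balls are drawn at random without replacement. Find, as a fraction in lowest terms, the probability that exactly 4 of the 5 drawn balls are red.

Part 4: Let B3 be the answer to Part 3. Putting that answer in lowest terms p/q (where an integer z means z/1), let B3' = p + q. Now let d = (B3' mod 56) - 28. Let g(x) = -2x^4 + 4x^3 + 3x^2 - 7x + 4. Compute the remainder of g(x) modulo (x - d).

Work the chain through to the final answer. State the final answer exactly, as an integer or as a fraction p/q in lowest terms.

-716948

Part 1: total draws C(14,6) = 3003; favorable C(6,6) = 1; P = 1/3003; answer 1/3003
Part 2: B1 = 1/3003; threaded value p + q = 3004; m = 3; cross terms: (-17*-36 - 37*-37)=1981, (37*-29 - 37*-36)=259, (37*7 - 33*-29)=1216, (33*3 - 10*7)=29, (10*-37 - -17*3)=-319; twice the area = |3166| = 3166; area = 1583; answer 1583
Part 3: B2 = 1583; threaded value p + q = 1584; r = 4; total draws C(6,5) = 6; favorable C(4,4)*C(2,1) = 2; P = 1/3; answer 1/3
Part 4: B3 = 1/3; threaded value p + q = 4; d = -24; remainder = value at the root: -2*(-24)^4 + 4*(-24)^3 + 3*(-24)^2 - 7*(-24)^1 + 4 = (-663552) + (-55296) + (1728) + (168) + (4) = -716948; answer -716948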